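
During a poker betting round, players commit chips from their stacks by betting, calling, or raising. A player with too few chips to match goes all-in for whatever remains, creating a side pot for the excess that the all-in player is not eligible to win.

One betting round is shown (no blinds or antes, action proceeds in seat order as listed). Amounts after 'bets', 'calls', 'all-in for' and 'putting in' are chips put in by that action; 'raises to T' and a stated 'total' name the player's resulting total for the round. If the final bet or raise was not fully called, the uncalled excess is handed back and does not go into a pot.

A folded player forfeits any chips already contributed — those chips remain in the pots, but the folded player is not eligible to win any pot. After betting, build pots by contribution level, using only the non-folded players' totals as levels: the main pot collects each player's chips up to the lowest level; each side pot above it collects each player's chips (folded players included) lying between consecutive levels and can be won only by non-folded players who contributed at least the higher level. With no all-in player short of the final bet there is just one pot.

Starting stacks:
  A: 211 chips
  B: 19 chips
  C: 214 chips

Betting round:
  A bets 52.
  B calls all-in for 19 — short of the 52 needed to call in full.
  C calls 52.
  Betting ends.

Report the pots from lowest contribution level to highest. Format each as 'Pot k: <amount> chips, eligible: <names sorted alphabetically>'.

Contributions: A=52, B=19, C=52
Pot levels (distinct totals of non-folded players): 19, 52
Layer 1-19: 19 each from A, B, C = 19*3 = 57 chips; eligible A, B, C
Layer 20-52: 33 each from A, C = 33*2 = 66 chips; eligible A, C

Pot 1: 57 chips, eligible: A, B, C
Pot 2: 66 chips, eligible: A, C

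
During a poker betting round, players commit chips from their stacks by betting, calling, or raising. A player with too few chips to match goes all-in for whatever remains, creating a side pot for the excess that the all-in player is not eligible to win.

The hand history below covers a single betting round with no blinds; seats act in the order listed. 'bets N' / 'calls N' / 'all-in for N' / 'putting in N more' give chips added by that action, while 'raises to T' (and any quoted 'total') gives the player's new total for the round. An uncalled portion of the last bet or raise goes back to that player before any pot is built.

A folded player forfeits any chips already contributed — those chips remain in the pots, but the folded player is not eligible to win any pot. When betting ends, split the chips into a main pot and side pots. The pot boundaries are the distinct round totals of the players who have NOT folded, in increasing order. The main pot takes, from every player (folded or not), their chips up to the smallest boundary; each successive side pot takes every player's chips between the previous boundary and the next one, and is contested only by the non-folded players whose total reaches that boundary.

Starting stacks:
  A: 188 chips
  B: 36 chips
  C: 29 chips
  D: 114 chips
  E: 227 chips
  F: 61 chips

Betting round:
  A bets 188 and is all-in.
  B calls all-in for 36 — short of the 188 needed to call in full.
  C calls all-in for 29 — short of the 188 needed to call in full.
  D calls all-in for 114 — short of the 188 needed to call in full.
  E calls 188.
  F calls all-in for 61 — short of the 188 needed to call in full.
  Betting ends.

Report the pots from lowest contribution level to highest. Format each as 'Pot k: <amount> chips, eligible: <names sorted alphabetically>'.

Contributions: A=188, B=36, C=29, D=114, E=188, F=61
Pot levels (distinct totals of non-folded players): 29, 36, 61, 114, 188
Layer 1-29: 29 each from A, B, C, D, E, F = 29*6 = 174 chips; eligible A, B, C, D, E, F
Layer 30-36: 7 each from A, B, D, E, F = 7*5 = 35 chips; eligible A, B, D, E, F
Layer 37-61: 25 each from A, D, E, F = 25*4 = 100 chips; eligible A, D, E, F
Layer 62-114: 53 each from A, D, E = 53*3 = 159 chips; eligible A, D, E
Layer 115-188: 74 each from A, E = 74*2 = 148 chips; eligible A, E

Pot 1: 174 chips, eligible: A, B, C, D, E, F
Pot 2: 35 chips, eligible: A, B, D, E, F
Pot 3: 100 chips, eligible: A, D, E, F
Pot 4: 159 chips, eligible: A, D, E
Pot 5: 148 chips, eligible: A, E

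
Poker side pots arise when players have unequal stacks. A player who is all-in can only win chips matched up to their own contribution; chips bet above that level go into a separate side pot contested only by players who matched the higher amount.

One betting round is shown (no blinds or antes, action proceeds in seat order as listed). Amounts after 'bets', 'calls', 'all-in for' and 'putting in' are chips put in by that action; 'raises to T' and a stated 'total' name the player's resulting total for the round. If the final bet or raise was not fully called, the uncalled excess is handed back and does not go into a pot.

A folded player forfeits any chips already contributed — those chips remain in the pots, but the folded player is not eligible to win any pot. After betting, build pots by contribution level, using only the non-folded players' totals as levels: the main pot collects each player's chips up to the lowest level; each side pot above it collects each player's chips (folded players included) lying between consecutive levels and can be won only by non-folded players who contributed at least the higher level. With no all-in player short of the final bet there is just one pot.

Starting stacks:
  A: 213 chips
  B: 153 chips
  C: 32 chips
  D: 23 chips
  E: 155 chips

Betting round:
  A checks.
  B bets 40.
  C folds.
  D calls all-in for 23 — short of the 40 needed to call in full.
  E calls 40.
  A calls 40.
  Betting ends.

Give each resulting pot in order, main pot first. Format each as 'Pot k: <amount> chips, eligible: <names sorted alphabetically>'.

Pot 1: 92 chips, eligible: A, B, D, E
Pot 2: 51 chips, eligible: A, B, E

Derivation:
Contributions: A=40, B=40, D=23, E=40
Folded: C
Pot levels (distinct totals of non-folded players): 23, 40
Layer 1-23: 23 each from A, B, D, E = 23*4 = 92 chips; eligible A, B, D, E
Layer 24-40: 17 each from A, B, E = 17*3 = 51 chips; eligible A, B, E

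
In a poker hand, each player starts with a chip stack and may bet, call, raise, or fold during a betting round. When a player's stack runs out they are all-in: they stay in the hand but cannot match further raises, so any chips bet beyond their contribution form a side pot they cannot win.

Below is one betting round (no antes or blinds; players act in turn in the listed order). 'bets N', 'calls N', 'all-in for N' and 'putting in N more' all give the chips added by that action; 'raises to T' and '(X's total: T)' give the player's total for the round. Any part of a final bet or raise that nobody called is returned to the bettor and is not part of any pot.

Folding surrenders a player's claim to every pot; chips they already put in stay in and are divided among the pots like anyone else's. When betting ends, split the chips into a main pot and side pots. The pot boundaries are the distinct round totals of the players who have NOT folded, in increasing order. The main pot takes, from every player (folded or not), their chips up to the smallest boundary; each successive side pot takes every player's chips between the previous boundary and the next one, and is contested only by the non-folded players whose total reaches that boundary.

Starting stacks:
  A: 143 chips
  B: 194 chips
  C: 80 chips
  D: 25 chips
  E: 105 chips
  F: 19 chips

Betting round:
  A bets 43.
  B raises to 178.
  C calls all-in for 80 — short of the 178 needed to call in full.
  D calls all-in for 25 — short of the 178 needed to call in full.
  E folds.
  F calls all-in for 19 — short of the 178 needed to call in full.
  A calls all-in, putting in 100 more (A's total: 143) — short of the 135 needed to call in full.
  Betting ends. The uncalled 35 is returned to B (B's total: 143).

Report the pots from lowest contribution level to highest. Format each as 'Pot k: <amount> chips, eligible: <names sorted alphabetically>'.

Contributions (after 35 returned to B): A=143, B=143, C=80, D=25, F=19
Folded: E
Pot levels (distinct totals of non-folded players): 19, 25, 80, 143
Layer 1-19: 19 each from A, B, C, D, F = 19*5 = 95 chips; eligible A, B, C, D, F
Layer 20-25: 6 each from A, B, C, D = 6*4 = 24 chips; eligible A, B, C, D
Layer 26-80: 55 each from A, B, C = 55*3 = 165 chips; eligible A, B, C
Layer 81-143: 63 each from A, B = 63*2 = 126 chips; eligible A, B

Pot 1: 95 chips, eligible: A, B, C, D, F
Pot 2: 24 chips, eligible: A, B, C, D
Pot 3: 165 chips, eligible: A, B, C
Pot 4: 126 chips, eligible: A, B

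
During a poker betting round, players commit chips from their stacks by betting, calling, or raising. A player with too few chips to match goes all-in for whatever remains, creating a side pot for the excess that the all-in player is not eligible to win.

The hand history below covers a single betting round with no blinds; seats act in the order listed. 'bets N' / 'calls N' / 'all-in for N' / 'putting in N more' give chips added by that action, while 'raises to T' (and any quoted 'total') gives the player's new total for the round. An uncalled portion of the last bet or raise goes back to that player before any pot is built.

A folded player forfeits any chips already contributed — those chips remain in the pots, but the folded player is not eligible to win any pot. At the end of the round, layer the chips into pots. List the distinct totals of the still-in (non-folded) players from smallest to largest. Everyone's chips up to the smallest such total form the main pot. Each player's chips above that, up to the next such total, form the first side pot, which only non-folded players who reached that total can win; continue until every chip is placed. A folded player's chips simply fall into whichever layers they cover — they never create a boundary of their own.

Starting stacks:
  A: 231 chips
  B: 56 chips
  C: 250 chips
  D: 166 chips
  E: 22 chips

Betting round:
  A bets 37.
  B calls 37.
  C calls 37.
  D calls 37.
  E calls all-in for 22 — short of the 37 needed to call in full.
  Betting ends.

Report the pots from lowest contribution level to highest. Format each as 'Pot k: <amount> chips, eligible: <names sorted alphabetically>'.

Contributions: A=37, B=37, C=37, D=37, E=22
Pot levels (distinct totals of non-folded players): 22, 37
Layer 1-22: 22 each from A, B, C, D, E = 22*5 = 110 chips; eligible A, B, C, D, E
Layer 23-37: 15 each from A, B, C, D = 15*4 = 60 chips; eligible A, B, C, D

Pot 1: 110 chips, eligible: A, B, C, D, E
Pot 2: 60 chips, eligible: A, B, C, D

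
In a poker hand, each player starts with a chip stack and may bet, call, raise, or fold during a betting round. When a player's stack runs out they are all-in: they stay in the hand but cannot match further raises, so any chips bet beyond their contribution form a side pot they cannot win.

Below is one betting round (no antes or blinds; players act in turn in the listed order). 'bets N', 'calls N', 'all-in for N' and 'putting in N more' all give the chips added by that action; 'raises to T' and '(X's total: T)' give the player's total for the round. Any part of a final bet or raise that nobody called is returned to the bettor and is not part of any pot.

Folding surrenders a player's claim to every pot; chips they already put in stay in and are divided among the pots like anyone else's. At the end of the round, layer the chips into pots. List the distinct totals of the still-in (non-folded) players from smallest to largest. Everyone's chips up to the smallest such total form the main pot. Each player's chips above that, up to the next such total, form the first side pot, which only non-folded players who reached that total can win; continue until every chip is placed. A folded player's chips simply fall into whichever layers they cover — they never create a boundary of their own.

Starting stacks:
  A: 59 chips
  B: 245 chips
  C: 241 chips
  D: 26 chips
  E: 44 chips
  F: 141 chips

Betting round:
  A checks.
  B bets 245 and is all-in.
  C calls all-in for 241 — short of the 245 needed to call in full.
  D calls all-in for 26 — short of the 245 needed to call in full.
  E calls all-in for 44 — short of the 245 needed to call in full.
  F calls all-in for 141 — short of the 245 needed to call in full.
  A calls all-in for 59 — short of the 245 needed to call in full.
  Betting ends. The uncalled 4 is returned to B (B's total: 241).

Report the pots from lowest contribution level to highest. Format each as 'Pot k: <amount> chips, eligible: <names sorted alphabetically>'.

Contributions (after 4 returned to B): A=59, B=241, C=241, D=26, E=44, F=141
Pot levels (distinct totals of non-folded players): 26, 44, 59, 141, 241
Layer 1-26: 26 each from A, B, C, D, E, F = 26*6 = 156 chips; eligible A, B, C, D, E, F
Layer 27-44: 18 each from A, B, C, E, F = 18*5 = 90 chips; eligible A, B, C, E, F
Layer 45-59: 15 each from A, B, C, F = 15*4 = 60 chips; eligible A, B, C, F
Layer 60-141: 82 each from B, C, F = 82*3 = 246 chips; eligible B, C, F
Layer 142-241: 100 each from B, C = 100*2 = 200 chips; eligible B, C

Pot 1: 156 chips, eligible: A, B, C, D, E, F
Pot 2: 90 chips, eligible: A, B, C, E, F
Pot 3: 60 chips, eligible: A, B, C, F
Pot 4: 246 chips, eligible: B, C, F
Pot 5: 200 chips, eligible: B, C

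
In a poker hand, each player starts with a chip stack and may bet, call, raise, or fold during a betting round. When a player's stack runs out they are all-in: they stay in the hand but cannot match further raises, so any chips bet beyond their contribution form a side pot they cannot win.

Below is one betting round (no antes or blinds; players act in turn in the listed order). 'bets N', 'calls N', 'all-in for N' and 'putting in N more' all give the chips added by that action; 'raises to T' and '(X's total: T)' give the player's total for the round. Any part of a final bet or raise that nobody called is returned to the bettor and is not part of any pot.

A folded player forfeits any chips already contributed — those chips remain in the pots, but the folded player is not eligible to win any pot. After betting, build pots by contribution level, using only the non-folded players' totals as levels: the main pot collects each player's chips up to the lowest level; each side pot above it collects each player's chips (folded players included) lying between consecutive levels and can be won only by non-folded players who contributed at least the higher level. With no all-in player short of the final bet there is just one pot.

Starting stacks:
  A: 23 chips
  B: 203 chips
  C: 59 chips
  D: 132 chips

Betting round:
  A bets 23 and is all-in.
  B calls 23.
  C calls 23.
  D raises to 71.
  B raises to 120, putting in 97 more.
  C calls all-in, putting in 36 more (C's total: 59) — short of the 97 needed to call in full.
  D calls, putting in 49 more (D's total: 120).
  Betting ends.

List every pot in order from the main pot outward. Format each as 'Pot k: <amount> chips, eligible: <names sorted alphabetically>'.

Contributions: A=23, B=120, C=59, D=120
Pot levels (distinct totals of non-folded players): 23, 59, 120
Layer 1-23: 23 each from A, B, C, D = 23*4 = 92 chips; eligible A, B, C, D
Layer 24-59: 36 each from B, C, D = 36*3 = 108 chips; eligible B, C, D
Layer 60-120: 61 each from B, D = 61*2 = 122 chips; eligible B, D

Pot 1: 92 chips, eligible: A, B, C, D
Pot 2: 108 chips, eligible: B, C, D
Pot 3: 122 chips, eligible: B, D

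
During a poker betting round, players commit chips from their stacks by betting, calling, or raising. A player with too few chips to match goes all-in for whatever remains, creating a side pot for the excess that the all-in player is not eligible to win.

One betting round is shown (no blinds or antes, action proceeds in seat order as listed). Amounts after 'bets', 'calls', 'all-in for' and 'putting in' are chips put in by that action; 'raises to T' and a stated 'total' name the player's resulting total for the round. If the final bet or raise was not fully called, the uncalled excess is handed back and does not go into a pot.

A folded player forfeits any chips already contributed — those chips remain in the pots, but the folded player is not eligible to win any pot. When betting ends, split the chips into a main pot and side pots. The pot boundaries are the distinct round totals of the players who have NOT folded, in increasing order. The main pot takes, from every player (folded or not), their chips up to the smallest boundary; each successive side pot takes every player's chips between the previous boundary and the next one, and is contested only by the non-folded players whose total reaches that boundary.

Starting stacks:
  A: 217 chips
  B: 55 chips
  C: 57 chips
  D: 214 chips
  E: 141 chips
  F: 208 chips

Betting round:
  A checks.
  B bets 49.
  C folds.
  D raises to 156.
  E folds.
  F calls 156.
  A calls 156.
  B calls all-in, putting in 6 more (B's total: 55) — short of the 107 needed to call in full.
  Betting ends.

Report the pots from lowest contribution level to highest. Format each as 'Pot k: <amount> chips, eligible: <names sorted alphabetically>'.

Pot 1: 220 chips, eligible: A, B, D, F
Pot 2: 303 chips, eligible: A, D, F

Derivation:
Contributions: A=156, B=55, D=156, F=156
Folded: C, E
Pot levels (distinct totals of non-folded players): 55, 156
Layer 1-55: 55 each from A, B, D, F = 55*4 = 220 chips; eligible A, B, D, F
Layer 56-156: 101 each from A, D, F = 101*3 = 303 chips; eligible A, D, F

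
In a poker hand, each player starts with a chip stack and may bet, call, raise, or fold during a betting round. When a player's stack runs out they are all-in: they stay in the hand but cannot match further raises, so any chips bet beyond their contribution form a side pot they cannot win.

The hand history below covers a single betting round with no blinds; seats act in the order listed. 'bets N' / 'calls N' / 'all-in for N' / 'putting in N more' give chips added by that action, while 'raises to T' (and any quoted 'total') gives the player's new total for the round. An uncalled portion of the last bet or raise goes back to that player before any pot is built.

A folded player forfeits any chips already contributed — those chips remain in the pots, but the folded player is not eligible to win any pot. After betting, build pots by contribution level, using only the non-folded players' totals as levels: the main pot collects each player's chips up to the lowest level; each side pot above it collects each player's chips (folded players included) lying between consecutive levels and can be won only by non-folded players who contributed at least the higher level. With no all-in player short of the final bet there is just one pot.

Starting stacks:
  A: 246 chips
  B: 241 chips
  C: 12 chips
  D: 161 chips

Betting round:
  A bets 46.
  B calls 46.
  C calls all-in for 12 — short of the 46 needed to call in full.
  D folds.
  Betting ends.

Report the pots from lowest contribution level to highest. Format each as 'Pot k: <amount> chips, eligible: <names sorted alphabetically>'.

Pot 1: 36 chips, eligible: A, B, C
Pot 2: 68 chips, eligible: A, B

Derivation:
Contributions: A=46, B=46, C=12
Folded: D
Pot levels (distinct totals of non-folded players): 12, 46
Layer 1-12: 12 each from A, B, C = 12*3 = 36 chips; eligible A, B, C
Layer 13-46: 34 each from A, B = 34*2 = 68 chips; eligible A, B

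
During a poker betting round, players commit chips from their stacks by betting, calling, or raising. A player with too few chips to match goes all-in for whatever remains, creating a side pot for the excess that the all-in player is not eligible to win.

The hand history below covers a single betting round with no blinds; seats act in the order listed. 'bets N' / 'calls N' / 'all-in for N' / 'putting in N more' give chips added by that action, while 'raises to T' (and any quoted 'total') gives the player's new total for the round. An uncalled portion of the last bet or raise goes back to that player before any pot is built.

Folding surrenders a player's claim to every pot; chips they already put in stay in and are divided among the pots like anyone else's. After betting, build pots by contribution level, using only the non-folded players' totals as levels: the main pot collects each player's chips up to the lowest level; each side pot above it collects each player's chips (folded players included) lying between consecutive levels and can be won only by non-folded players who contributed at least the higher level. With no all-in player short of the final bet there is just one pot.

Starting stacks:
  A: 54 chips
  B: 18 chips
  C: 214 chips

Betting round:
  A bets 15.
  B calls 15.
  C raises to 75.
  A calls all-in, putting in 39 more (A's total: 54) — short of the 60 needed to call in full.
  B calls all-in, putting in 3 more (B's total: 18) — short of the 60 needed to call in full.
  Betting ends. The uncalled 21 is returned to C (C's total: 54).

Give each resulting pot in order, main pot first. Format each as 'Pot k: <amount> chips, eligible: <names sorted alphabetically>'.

Contributions (after 21 returned to C): A=54, B=18, C=54
Pot levels (distinct totals of non-folded players): 18, 54
Layer 1-18: 18 each from A, B, C = 18*3 = 54 chips; eligible A, B, C
Layer 19-54: 36 each from A, C = 36*2 = 72 chips; eligible A, C

Pot 1: 54 chips, eligible: A, B, C
Pot 2: 72 chips, eligible: A, C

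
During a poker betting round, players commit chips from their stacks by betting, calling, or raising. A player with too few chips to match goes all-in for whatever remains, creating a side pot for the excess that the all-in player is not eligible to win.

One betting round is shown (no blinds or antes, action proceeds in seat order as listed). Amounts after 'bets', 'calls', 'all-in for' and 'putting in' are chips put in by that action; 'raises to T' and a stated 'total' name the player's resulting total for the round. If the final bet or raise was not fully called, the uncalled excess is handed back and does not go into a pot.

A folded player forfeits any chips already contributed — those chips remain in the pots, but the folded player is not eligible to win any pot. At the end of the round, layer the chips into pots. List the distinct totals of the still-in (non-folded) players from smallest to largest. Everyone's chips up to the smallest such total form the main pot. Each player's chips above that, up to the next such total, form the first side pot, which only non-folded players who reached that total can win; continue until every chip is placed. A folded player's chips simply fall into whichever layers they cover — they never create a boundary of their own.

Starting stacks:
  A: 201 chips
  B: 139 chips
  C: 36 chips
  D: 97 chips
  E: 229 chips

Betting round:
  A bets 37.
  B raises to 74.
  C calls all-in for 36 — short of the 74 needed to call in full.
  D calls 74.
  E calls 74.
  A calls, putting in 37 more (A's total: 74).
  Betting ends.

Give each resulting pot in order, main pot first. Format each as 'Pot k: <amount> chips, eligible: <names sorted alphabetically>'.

Contributions: A=74, B=74, C=36, D=74, E=74
Pot levels (distinct totals of non-folded players): 36, 74
Layer 1-36: 36 each from A, B, C, D, E = 36*5 = 180 chips; eligible A, B, C, D, E
Layer 37-74: 38 each from A, B, D, E = 38*4 = 152 chips; eligible A, B, D, E

Pot 1: 180 chips, eligible: A, B, C, D, E
Pot 2: 152 chips, eligible: A, B, D, E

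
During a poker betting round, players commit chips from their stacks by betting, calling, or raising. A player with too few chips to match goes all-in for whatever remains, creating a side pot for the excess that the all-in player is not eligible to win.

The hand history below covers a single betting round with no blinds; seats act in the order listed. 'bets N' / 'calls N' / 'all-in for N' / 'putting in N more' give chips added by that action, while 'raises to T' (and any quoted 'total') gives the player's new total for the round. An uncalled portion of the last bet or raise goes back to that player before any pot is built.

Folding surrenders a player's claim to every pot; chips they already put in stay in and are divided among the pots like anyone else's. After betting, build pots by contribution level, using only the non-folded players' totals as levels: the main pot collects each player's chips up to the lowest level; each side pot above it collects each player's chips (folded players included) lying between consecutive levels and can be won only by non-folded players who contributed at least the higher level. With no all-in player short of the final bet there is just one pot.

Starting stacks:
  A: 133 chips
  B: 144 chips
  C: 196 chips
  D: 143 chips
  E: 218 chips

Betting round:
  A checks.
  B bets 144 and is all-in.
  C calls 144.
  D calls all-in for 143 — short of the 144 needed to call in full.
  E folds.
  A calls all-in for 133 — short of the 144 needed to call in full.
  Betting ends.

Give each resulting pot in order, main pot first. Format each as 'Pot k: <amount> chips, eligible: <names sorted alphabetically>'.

Pot 1: 532 chips, eligible: A, B, C, D
Pot 2: 30 chips, eligible: B, C, D
Pot 3: 2 chips, eligible: B, C

Derivation:
Contributions: A=133, B=144, C=144, D=143
Folded: E
Pot levels (distinct totals of non-folded players): 133, 143, 144
Layer 1-133: 133 each from A, B, C, D = 133*4 = 532 chips; eligible A, B, C, D
Layer 134-143: 10 each from B, C, D = 10*3 = 30 chips; eligible B, C, D
Layer 144-144: 1 each from B, C = 1*2 = 2 chips; eligible B, C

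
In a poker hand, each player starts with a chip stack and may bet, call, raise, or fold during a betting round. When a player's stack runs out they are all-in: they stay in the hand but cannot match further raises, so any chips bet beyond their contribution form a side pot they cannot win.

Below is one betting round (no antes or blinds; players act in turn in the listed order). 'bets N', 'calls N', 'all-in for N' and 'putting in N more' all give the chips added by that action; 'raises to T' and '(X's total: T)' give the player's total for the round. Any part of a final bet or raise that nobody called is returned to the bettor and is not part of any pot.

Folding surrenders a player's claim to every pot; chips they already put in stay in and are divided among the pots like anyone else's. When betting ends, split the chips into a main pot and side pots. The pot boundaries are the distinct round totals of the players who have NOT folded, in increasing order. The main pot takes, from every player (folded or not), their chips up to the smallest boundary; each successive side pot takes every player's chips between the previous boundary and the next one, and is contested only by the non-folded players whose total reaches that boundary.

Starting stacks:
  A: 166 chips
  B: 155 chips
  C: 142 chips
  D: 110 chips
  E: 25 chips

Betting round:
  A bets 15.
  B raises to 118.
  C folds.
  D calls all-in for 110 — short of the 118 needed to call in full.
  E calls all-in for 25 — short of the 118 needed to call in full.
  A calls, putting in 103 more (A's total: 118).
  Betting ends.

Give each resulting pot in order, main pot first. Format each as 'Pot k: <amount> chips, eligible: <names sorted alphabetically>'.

Contributions: A=118, B=118, D=110, E=25
Folded: C
Pot levels (distinct totals of non-folded players): 25, 110, 118
Layer 1-25: 25 each from A, B, D, E = 25*4 = 100 chips; eligible A, B, D, E
Layer 26-110: 85 each from A, B, D = 85*3 = 255 chips; eligible A, B, D
Layer 111-118: 8 each from A, B = 8*2 = 16 chips; eligible A, B

Pot 1: 100 chips, eligible: A, B, D, E
Pot 2: 255 chips, eligible: A, B, D
Pot 3: 16 chips, eligible: A, B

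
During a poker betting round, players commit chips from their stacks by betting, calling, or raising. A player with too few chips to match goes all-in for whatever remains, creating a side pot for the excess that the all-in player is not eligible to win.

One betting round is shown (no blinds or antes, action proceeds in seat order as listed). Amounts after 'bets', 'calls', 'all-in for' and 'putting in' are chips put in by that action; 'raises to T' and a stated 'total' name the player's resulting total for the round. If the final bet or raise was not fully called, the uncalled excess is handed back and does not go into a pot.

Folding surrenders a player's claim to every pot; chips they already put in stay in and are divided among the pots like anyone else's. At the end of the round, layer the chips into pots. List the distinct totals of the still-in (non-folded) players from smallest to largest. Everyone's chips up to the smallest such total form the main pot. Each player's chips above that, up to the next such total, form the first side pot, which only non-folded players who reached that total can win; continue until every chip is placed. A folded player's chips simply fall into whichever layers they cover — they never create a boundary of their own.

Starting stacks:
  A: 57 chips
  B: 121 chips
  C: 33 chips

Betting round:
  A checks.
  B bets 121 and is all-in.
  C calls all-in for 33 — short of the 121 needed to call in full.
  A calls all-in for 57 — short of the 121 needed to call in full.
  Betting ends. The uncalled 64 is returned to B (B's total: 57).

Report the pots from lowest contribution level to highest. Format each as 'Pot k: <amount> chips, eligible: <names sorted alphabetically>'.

Contributions (after 64 returned to B): A=57, B=57, C=33
Pot levels (distinct totals of non-folded players): 33, 57
Layer 1-33: 33 each from A, B, C = 33*3 = 99 chips; eligible A, B, C
Layer 34-57: 24 each from A, B = 24*2 = 48 chips; eligible A, B

Pot 1: 99 chips, eligible: A, B, C
Pot 2: 48 chips, eligible: A, B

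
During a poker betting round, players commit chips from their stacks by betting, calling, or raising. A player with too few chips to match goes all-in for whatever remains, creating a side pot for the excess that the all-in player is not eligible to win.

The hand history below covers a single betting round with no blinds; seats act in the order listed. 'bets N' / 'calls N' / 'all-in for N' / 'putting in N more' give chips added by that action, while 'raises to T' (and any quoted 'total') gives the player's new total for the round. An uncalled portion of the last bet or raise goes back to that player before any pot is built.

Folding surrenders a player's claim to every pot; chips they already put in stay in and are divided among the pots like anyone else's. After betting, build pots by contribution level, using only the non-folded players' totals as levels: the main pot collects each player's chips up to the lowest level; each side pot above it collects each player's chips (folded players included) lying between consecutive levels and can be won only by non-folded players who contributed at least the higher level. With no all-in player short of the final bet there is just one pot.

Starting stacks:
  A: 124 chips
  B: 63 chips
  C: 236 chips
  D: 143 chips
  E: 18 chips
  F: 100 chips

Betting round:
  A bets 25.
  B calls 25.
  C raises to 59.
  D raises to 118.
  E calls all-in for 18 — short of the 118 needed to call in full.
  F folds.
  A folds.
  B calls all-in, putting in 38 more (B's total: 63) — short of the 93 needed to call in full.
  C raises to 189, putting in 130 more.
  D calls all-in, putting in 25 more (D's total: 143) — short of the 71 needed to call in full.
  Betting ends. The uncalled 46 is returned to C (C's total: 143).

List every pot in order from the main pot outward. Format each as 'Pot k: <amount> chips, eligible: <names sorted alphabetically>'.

Pot 1: 90 chips, eligible: B, C, D, E
Pot 2: 142 chips, eligible: B, C, D
Pot 3: 160 chips, eligible: C, D

Derivation:
Contributions (after 46 returned to C): A=25, B=63, C=143, D=143, E=18
Folded: A, F
Pot levels (distinct totals of non-folded players): 18, 63, 143
Layer 1-18: 18 each from A, B, C, D, E = 18*5 = 90 chips; eligible B, C, D, E
Layer 19-63: A 7 + B 45 + C 45 + D 45 = 142 chips; eligible B, C, D
Layer 64-143: 80 each from C, D = 80*2 = 160 chips; eligible C, D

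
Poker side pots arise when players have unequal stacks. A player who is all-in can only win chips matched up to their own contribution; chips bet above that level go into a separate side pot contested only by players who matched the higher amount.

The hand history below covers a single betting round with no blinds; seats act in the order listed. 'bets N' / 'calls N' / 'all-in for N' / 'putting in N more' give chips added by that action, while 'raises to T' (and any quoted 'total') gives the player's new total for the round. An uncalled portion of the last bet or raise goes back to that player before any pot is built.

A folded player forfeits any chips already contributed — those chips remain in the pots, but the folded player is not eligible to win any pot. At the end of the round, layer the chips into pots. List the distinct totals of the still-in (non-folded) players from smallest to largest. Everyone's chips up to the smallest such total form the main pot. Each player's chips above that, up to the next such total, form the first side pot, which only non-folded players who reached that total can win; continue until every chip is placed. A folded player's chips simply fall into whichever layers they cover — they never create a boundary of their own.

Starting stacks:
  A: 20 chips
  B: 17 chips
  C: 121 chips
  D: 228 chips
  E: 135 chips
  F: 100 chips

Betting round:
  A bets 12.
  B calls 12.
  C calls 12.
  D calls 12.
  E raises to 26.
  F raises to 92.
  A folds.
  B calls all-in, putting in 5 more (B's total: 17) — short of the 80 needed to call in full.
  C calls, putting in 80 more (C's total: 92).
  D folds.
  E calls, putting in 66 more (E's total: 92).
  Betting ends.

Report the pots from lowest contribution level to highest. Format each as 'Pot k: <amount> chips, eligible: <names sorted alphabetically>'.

Pot 1: 92 chips, eligible: B, C, E, F
Pot 2: 225 chips, eligible: C, E, F

Derivation:
Contributions: A=12, B=17, C=92, D=12, E=92, F=92
Folded: A, D
Pot levels (distinct totals of non-folded players): 17, 92
Layer 1-17: A 12 + B 17 + C 17 + D 12 + E 17 + F 17 = 92 chips; eligible B, C, E, F
Layer 18-92: 75 each from C, E, F = 75*3 = 225 chips; eligible C, E, F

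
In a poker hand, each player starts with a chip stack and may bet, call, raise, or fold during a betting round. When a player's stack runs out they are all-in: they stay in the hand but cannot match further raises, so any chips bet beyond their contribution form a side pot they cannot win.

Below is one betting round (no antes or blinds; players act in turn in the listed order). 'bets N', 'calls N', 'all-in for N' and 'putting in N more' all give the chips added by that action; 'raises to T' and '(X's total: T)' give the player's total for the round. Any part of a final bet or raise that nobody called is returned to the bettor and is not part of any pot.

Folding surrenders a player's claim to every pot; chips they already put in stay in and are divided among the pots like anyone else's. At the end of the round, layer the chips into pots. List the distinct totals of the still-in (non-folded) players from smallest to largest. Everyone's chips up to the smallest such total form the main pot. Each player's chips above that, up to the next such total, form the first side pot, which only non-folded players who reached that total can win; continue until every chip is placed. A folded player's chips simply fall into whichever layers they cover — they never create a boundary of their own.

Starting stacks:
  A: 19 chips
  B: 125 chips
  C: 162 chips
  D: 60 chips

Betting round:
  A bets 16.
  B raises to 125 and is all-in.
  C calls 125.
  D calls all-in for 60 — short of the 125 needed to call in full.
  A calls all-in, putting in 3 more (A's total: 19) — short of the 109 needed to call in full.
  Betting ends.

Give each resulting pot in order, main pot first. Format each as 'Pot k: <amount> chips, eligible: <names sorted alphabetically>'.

Pot 1: 76 chips, eligible: A, B, C, D
Pot 2: 123 chips, eligible: B, C, D
Pot 3: 130 chips, eligible: B, C

Derivation:
Contributions: A=19, B=125, C=125, D=60
Pot levels (distinct totals of non-folded players): 19, 60, 125
Layer 1-19: 19 each from A, B, C, D = 19*4 = 76 chips; eligible A, B, C, D
Layer 20-60: 41 each from B, C, D = 41*3 = 123 chips; eligible B, C, D
Layer 61-125: 65 each from B, C = 65*2 = 130 chips; eligible B, C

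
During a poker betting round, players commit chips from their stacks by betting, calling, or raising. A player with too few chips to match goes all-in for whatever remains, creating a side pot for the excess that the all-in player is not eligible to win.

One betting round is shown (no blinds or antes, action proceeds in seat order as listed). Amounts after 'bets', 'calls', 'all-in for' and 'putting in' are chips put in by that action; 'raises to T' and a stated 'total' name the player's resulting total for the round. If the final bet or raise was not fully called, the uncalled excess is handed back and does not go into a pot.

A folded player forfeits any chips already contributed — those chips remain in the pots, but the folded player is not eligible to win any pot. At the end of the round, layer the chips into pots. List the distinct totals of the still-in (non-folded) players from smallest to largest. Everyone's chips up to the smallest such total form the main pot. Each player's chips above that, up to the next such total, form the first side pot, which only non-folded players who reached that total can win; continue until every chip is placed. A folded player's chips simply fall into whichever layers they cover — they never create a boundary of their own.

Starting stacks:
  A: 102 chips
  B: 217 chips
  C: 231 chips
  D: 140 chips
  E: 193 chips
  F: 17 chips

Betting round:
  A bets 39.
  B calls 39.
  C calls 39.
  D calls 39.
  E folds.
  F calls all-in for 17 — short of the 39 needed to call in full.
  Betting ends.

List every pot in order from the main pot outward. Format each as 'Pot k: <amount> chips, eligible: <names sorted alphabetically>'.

Pot 1: 85 chips, eligible: A, B, C, D, F
Pot 2: 88 chips, eligible: A, B, C, D

Derivation:
Contributions: A=39, B=39, C=39, D=39, F=17
Folded: E
Pot levels (distinct totals of non-folded players): 17, 39
Layer 1-17: 17 each from A, B, C, D, F = 17*5 = 85 chips; eligible A, B, C, D, F
Layer 18-39: 22 each from A, B, C, D = 22*4 = 88 chips; eligible A, B, C, D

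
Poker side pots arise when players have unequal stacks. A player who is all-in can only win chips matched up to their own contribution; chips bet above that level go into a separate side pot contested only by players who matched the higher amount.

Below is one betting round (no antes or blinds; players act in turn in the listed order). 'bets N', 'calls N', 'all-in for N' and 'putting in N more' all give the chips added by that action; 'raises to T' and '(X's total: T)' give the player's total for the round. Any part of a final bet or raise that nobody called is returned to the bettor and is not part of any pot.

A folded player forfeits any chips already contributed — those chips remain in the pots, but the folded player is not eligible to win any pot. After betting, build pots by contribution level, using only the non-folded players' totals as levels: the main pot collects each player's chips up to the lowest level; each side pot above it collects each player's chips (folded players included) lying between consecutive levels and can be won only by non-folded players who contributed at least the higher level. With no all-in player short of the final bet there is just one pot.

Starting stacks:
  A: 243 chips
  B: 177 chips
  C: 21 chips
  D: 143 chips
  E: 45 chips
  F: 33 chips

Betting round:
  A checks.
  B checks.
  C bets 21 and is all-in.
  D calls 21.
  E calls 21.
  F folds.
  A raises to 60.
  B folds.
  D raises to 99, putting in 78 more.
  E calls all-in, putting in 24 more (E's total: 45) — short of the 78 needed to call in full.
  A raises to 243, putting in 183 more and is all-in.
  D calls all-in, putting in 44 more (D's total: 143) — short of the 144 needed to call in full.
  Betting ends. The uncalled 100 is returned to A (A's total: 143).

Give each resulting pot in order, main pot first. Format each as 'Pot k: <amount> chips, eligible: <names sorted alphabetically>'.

Pot 1: 84 chips, eligible: A, C, D, E
Pot 2: 72 chips, eligible: A, D, E
Pot 3: 196 chips, eligible: A, D

Derivation:
Contributions (after 100 returned to A): A=143, C=21, D=143, E=45
Folded: B, F
Pot levels (distinct totals of non-folded players): 21, 45, 143
Layer 1-21: 21 each from A, C, D, E = 21*4 = 84 chips; eligible A, C, D, E
Layer 22-45: 24 each from A, D, E = 24*3 = 72 chips; eligible A, D, E
Layer 46-143: 98 each from A, D = 98*2 = 196 chips; eligible A, D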